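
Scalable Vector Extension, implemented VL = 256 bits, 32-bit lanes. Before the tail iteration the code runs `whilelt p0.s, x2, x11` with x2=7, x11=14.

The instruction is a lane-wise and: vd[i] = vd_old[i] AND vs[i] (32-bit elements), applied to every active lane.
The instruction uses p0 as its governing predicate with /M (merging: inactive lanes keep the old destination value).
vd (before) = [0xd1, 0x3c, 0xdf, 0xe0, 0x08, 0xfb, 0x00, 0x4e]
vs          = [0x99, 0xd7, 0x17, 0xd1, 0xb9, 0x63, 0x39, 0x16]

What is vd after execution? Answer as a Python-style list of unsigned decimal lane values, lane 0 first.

lane count: 256 div 32 = 8
p0[j] = (7+j < 14); true for j=0..6 → 7 lanes set
vd[0] and(0xd1,0x99) -> 0x91
vd[1] and(0x3c,0xd7) -> 0x14
vd[2] and(0xdf,0x17) -> 0x17
vd[3] and(0xe0,0xd1) -> 0xc0
vd[4] and(0x08,0xb9) -> 0x08
vd[5] and(0xfb,0x63) -> 0x63
vd[6] and(0x00,0x39) -> 0x00
vd[7] tail/keep -> 0x4e

vd = [145, 20, 23, 192, 8, 99, 0, 78]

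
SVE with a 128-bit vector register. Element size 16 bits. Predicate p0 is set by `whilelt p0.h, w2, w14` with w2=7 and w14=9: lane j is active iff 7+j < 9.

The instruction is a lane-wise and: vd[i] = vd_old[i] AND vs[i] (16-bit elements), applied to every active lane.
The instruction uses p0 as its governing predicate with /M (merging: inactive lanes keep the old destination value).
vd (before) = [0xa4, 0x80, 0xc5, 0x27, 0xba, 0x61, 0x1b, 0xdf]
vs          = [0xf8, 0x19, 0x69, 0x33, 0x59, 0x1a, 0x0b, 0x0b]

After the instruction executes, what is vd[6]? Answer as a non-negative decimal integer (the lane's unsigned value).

register lanes = 128/16 = 8
active while 7+j < 9, i.e. j ∈ [0,2) capped at 8 ⇒ 2
[0] and(0xa4,0xf8) = 0xa0
[1] and(0x80,0x19) = 0x00
[2] tail/keep = 0xc5
[3] tail/keep = 0x27
[4] tail/keep = 0xba
[5] tail/keep = 0x61
[6] tail/keep = 0x1b
[7] tail/keep = 0xdf

vd[6] = 27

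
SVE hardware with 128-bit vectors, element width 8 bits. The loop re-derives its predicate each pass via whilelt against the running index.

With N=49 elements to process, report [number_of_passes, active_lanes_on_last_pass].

[iterations, last_vl] = [4, 1]

128-bit reg / 8-bit elem → 16 lanes
49 elements at 16/iter → 4 passes, remainder 1 on the last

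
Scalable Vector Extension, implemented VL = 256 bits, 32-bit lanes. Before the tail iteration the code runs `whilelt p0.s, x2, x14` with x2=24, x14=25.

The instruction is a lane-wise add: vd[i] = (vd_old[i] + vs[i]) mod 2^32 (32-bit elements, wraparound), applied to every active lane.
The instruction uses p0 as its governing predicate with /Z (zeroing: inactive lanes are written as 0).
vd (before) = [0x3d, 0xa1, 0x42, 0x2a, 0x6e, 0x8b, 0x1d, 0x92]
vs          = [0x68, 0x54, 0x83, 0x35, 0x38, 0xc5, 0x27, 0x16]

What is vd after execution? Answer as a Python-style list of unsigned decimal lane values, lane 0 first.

vd = [165, 0, 0, 0, 0, 0, 0, 0]

lane count: 256 div 32 = 8
p0[j] = (24+j < 25); true for j=0..0 → 1 lanes set
[0] add(0x3d,0x68) = 0xa5
[1] tail/zero = 0x00
[2] tail/zero = 0x00
[3] tail/zero = 0x00
[4] tail/zero = 0x00
[5] tail/zero = 0x00
[6] tail/zero = 0x00
[7] tail/zero = 0x00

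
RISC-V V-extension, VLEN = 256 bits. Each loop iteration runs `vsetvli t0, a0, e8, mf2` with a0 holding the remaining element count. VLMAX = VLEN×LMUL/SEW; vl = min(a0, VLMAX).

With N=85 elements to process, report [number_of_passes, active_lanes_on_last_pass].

[iterations, last_vl] = [6, 5]

lanes per group: 256·1/2/8 = 16
85 elements at 16/iter → 6 passes, remainder 5 on the last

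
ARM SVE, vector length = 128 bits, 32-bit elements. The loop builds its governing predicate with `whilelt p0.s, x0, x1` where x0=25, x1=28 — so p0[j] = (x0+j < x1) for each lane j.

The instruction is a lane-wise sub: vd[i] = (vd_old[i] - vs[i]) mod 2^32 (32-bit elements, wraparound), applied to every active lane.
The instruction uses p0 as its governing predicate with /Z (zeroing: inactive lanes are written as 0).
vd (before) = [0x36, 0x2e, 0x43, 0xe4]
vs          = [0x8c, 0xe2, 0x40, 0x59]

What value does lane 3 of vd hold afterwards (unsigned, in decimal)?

128-bit reg / 32-bit elem → 4 lanes
p0[j] = (25+j < 28); true for j=0..2 → 3 lanes set
vd[0] sub(0x36,0x8c) -> 0xffffffaa
vd[1] sub(0x2e,0xe2) -> 0xffffff4c
vd[2] sub(0x43,0x40) -> 0x03
vd[3] tail/zero -> 0x00

vd[3] = 0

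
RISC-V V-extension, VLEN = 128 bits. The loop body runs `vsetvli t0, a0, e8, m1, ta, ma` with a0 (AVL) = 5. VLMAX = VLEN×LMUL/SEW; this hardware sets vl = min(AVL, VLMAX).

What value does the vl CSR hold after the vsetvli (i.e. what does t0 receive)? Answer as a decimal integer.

vl = 5

VLMAX = (128 × 1) / 8 = 16 lanes
vl = min(AVL, VLMAX) = min(5, 16) = 5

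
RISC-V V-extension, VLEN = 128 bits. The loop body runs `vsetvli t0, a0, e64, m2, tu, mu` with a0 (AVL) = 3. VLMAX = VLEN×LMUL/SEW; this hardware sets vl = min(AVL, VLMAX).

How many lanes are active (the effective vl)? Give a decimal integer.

vl = 3

VLMAX = (128 × 2) / 64 = 4 lanes
AVL=3 ≤ VLMAX=4, so vl = 3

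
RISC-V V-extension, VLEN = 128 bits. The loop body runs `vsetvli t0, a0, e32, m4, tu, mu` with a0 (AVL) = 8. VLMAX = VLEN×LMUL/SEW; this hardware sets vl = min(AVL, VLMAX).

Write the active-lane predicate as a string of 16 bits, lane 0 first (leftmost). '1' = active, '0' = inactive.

VLMAX = (128 × 4) / 32 = 16 lanes
AVL=8 ≤ VLMAX=16, so vl = 8
bits (lane 0 leftmost): 1111111100000000

predicate = 1111111100000000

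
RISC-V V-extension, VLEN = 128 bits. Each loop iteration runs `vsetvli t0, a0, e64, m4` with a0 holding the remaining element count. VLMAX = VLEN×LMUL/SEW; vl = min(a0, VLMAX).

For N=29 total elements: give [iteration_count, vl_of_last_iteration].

[iterations, last_vl] = [4, 5]

VLMAX = (128 × 4) / 64 = 8 lanes
iterations = ceil(29/8) = 4; final-pass vl = 5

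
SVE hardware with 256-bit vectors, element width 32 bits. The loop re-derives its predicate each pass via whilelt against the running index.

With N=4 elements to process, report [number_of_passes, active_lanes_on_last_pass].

256-bit reg / 32-bit elem → 8 lanes
4 elements at 8/iter → 1 passes, remainder 4 on the last

[iterations, last_vl] = [1, 4]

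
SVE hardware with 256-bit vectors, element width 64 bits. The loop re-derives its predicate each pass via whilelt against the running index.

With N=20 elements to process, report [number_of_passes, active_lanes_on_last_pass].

register lanes = 256/64 = 4
N=20: ⌈20/4⌉ = 5 iters; last vl = 20 − 4×4 = 4

[iterations, last_vl] = [5, 4]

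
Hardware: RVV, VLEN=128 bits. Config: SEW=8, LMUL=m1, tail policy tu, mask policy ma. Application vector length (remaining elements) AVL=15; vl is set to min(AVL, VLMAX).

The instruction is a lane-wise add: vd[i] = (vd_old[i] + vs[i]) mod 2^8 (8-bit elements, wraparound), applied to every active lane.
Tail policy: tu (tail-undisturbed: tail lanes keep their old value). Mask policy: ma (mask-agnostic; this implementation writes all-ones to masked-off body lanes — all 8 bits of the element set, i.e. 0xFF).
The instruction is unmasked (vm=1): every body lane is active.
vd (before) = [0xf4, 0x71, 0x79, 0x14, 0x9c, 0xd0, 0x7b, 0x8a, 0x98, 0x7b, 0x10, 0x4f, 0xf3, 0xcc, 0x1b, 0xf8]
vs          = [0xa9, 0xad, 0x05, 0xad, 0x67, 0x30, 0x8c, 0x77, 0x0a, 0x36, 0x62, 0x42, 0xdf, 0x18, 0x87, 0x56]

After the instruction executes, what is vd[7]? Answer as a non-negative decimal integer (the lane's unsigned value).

VLMAX = VLEN×LMUL/SEW = 128×1/8 = 16
vl = min(AVL, VLMAX) = min(15, 16) = 15
  i=0: add(0xf4,0xa9) → 157
  i=1: add(0x71,0xad) → 30
  i=2: add(0x79,0x05) → 126
  i=3: add(0x14,0xad) → 193
  i=4: add(0x9c,0x67) → 3
  i=5: add(0xd0,0x30) → 0
  i=6: add(0x7b,0x8c) → 7
  i=7: add(0x8a,0x77) → 1
  i=8: add(0x98,0x0a) → 162
  i=9: add(0x7b,0x36) → 177
  i=10: add(0x10,0x62) → 114
  i=11: add(0x4f,0x42) → 145
  i=12: add(0xf3,0xdf) → 210
  i=13: add(0xcc,0x18) → 228
  i=14: add(0x1b,0x87) → 162
  i=15: tail/keep → 248

vd[7] = 1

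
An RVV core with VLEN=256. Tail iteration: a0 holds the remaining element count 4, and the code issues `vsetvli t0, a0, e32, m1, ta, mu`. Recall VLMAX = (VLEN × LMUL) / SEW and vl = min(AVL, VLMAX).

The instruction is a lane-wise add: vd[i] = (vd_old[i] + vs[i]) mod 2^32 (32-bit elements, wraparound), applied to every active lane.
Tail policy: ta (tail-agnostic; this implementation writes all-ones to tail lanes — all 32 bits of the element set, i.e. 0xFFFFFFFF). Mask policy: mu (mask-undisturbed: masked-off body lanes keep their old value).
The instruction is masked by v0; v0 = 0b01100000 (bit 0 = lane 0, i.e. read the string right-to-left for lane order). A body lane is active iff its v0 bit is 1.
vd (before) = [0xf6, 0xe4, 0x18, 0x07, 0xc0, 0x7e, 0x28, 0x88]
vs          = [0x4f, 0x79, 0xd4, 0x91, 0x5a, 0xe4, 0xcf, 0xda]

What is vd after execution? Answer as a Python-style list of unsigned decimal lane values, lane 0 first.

lanes per group: 256·1/32 = 8
vl ← min(4, 8) = 4
vd[0] mask-off/keep -> 0xf6
vd[1] mask-off/keep -> 0xe4
vd[2] mask-off/keep -> 0x18
vd[3] mask-off/keep -> 0x07
vd[4] tail/ones -> 0xffffffff
vd[5] tail/ones -> 0xffffffff
vd[6] tail/ones -> 0xffffffff
vd[7] tail/ones -> 0xffffffff

vd = [246, 228, 24, 7, 4294967295, 4294967295, 4294967295, 4294967295]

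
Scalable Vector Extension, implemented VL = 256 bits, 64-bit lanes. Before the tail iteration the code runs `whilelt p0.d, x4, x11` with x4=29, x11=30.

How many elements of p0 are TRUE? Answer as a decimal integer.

vl = 1

256-bit reg / 64-bit elem → 4 lanes
whilelt: lane j active iff 29+j < 30 → j < 1 → 1 active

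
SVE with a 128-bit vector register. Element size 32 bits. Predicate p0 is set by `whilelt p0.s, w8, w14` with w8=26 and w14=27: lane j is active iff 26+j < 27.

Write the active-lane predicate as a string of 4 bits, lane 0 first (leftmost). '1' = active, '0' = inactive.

predicate = 1000

register lanes = 128/32 = 4
active while 26+j < 27, i.e. j ∈ [0,1) capped at 4 ⇒ 1
bits (lane 0 leftmost): 1000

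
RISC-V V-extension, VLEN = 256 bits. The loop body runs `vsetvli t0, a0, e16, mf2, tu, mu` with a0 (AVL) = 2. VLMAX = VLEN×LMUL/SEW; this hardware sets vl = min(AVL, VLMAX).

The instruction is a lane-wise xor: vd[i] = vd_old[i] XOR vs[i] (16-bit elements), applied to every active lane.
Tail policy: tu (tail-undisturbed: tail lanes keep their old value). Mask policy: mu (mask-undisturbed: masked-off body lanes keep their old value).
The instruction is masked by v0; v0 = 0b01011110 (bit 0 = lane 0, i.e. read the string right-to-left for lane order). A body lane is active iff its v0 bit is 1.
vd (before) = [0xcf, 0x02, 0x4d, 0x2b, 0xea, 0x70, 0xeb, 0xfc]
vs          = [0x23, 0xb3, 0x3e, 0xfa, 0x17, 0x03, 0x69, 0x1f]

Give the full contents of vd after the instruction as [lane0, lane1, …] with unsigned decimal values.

vd = [207, 177, 77, 43, 234, 112, 235, 252]

VLMAX = (256 × 1/2) / 16 = 8 lanes
vl = min(AVL, VLMAX) = min(2, 8) = 2
  i=0: mask-off/keep → 207
  i=1: xor(0x02,0xb3) → 177
  i=2: tail/keep → 77
  i=3: tail/keep → 43
  i=4: tail/keep → 234
  i=5: tail/keep → 112
  i=6: tail/keep → 235
  i=7: tail/keep → 252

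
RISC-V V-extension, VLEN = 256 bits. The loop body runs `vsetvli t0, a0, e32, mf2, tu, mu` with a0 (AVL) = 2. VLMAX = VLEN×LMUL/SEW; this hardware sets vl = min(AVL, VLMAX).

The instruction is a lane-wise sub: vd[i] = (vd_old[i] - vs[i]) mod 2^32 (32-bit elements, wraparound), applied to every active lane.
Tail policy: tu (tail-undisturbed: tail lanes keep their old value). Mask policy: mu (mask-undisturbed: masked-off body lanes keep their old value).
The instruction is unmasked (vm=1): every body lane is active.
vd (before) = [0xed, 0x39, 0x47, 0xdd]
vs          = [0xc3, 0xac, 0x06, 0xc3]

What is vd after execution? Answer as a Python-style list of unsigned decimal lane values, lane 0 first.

vd = [42, 4294967181, 71, 221]

VLMAX = (256 × 1/2) / 32 = 4 lanes
AVL=2 ≤ VLMAX=4, so vl = 2
[0] sub(0xed,0xc3) = 0x2a
[1] sub(0x39,0xac) = 0xffffff8d
[2] tail/keep = 0x47
[3] tail/keep = 0xdd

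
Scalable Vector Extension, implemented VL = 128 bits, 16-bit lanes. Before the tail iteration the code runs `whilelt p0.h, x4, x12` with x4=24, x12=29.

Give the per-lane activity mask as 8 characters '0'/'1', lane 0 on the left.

predicate = 11111000

128-bit reg / 16-bit elem → 8 lanes
whilelt: lane j active iff 24+j < 29 → j < 5 → 5 active
bits (lane 0 leftmost): 11111000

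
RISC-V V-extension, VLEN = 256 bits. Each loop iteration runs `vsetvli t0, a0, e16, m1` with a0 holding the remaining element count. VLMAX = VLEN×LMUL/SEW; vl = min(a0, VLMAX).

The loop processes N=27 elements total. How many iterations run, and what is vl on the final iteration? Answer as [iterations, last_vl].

[iterations, last_vl] = [2, 11]

VLMAX = (256 × 1) / 16 = 16 lanes
N=27: ⌈27/16⌉ = 2 iters; last vl = 27 − 1×16 = 11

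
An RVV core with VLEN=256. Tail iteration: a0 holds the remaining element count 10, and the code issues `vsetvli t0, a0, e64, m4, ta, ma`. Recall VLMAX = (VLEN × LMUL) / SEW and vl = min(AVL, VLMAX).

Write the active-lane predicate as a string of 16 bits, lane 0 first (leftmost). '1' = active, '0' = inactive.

VLMAX = VLEN×LMUL/SEW = 256×4/64 = 16
vl ← min(10, 16) = 10
bits (lane 0 leftmost): 1111111111000000

predicate = 1111111111000000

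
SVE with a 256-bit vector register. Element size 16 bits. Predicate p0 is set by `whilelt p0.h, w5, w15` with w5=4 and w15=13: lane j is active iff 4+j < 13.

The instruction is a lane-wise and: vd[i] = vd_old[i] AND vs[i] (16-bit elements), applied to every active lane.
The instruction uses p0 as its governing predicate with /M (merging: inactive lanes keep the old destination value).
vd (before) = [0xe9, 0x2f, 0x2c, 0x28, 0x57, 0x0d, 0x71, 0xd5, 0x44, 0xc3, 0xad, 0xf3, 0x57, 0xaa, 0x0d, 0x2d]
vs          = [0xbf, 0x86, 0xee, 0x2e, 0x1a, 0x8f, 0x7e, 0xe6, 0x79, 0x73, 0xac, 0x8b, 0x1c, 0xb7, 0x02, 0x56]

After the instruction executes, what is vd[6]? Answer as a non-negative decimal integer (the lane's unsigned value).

register lanes = 256/16 = 16
whilelt: lane j active iff 4+j < 13 → j < 9 → 9 active
vd[0] and(0xe9,0xbf) -> 0xa9
vd[1] and(0x2f,0x86) -> 0x06
vd[2] and(0x2c,0xee) -> 0x2c
vd[3] and(0x28,0x2e) -> 0x28
vd[4] and(0x57,0x1a) -> 0x12
vd[5] and(0x0d,0x8f) -> 0x0d
vd[6] and(0x71,0x7e) -> 0x70
vd[7] and(0xd5,0xe6) -> 0xc4
vd[8] and(0x44,0x79) -> 0x40
vd[9] tail/keep -> 0xc3
vd[10] tail/keep -> 0xad
vd[11] tail/keep -> 0xf3
vd[12] tail/keep -> 0x57
vd[13] tail/keep -> 0xaa
vd[14] tail/keep -> 0x0d
vd[15] tail/keep -> 0x2d

vd[6] = 112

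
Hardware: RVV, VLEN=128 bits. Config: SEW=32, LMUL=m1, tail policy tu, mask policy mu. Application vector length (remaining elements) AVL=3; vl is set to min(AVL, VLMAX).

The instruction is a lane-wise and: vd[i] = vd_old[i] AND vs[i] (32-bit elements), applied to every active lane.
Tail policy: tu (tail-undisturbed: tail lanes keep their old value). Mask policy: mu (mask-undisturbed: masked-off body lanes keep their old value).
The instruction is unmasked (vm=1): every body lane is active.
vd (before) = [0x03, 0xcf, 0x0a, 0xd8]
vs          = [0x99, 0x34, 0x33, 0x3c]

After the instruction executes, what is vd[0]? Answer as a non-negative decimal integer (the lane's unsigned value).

vd[0] = 1

lanes per group: 128·1/32 = 4
AVL=3 ≤ VLMAX=4, so vl = 3
  i=0: and(0x03,0x99) → 1
  i=1: and(0xcf,0x34) → 4
  i=2: and(0x0a,0x33) → 2
  i=3: tail/keep → 216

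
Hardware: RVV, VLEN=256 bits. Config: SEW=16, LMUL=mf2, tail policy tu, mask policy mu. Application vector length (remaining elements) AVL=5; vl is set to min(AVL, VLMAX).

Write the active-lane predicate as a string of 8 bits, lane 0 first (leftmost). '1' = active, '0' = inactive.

lanes per group: 256·1/2/16 = 8
vl = min(AVL, VLMAX) = min(5, 8) = 5
bits (lane 0 leftmost): 11111000

predicate = 11111000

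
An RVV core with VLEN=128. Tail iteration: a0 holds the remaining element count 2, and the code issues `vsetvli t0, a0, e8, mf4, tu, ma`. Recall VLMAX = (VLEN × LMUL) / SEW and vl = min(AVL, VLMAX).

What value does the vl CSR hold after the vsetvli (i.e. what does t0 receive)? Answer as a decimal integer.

vl = 2

VLMAX = VLEN×LMUL/SEW = 128×1/4/8 = 4
vl ← min(2, 4) = 2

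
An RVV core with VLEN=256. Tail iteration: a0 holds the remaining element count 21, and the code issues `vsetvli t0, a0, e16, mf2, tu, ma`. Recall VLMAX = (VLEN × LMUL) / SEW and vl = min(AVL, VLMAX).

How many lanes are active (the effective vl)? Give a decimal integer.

VLMAX = (256 × 1/2) / 16 = 8 lanes
AVL=21 > VLMAX=8, so vl = 8

vl = 8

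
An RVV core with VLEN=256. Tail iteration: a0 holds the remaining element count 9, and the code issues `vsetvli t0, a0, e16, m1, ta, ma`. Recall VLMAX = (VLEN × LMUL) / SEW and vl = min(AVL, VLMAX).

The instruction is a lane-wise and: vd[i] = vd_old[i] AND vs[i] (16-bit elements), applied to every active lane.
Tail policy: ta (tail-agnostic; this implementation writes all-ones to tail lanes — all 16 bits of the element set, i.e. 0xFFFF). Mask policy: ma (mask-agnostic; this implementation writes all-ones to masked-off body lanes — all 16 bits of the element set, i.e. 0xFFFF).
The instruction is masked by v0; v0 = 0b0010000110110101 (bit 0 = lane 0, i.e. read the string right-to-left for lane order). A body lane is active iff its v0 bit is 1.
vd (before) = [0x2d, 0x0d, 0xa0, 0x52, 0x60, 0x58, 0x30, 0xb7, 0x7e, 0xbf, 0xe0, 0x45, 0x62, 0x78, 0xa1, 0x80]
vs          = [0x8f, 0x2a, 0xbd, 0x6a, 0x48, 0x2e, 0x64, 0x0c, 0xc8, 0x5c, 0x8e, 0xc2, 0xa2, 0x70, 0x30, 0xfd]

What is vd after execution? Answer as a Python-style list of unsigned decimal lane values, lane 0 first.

lanes per group: 256·1/16 = 16
vl ← min(9, 16) = 9
lane  0: and(0x2d,0x8f) ⇒ 0x0d
lane  1: mask-off/ones ⇒ 0xffff
lane  2: and(0xa0,0xbd) ⇒ 0xa0
lane  3: mask-off/ones ⇒ 0xffff
lane  4: and(0x60,0x48) ⇒ 0x40
lane  5: and(0x58,0x2e) ⇒ 0x08
lane  6: mask-off/ones ⇒ 0xffff
lane  7: and(0xb7,0x0c) ⇒ 0x04
lane  8: and(0x7e,0xc8) ⇒ 0x48
lane  9: tail/ones ⇒ 0xffff
lane 10: tail/ones ⇒ 0xffff
lane 11: tail/ones ⇒ 0xffff
lane 12: tail/ones ⇒ 0xffff
lane 13: tail/ones ⇒ 0xffff
lane 14: tail/ones ⇒ 0xffff
lane 15: tail/ones ⇒ 0xffff

vd = [13, 65535, 160, 65535, 64, 8, 65535, 4, 72, 65535, 65535, 65535, 65535, 65535, 65535, 65535]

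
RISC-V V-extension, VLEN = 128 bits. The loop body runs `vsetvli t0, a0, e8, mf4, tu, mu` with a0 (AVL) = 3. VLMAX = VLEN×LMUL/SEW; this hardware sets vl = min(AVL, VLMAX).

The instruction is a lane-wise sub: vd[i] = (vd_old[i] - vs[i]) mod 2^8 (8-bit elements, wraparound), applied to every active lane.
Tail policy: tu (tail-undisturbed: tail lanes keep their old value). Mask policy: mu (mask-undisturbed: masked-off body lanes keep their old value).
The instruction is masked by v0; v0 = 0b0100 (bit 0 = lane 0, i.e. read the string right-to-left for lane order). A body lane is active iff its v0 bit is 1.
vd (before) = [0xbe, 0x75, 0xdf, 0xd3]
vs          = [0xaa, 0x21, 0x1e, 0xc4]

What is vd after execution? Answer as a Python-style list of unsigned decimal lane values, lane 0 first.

vd = [190, 117, 193, 211]

lanes per group: 128·1/4/8 = 4
AVL=3 ≤ VLMAX=4, so vl = 3
vd[0] mask-off/keep -> 0xbe
vd[1] mask-off/keep -> 0x75
vd[2] sub(0xdf,0x1e) -> 0xc1
vd[3] tail/keep -> 0xd3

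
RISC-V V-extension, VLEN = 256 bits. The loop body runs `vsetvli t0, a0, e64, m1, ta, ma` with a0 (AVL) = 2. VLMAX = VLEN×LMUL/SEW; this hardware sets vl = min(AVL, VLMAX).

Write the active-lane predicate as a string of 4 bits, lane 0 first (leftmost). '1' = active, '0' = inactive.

VLMAX = VLEN×LMUL/SEW = 256×1/64 = 4
vl ← min(2, 4) = 2
bits (lane 0 leftmost): 1100

predicate = 1100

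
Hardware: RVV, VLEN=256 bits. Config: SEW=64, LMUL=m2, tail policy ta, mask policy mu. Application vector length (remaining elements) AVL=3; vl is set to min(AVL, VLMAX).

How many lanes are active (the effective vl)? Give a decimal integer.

vl = 3

VLMAX = VLEN×LMUL/SEW = 256×2/64 = 8
vl = min(AVL, VLMAX) = min(3, 8) = 3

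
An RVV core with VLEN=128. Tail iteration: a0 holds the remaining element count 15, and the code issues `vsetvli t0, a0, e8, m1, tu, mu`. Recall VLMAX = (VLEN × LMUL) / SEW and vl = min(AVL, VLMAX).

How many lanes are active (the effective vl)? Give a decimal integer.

VLMAX = (128 × 1) / 8 = 16 lanes
vl ← min(15, 16) = 15

vl = 15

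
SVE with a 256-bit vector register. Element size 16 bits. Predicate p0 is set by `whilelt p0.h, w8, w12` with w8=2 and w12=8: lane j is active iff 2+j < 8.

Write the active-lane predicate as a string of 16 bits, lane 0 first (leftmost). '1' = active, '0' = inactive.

predicate = 1111110000000000

256-bit reg / 16-bit elem → 16 lanes
p0[j] = (2+j < 8); true for j=0..5 → 6 lanes set
bits (lane 0 leftmost): 1111110000000000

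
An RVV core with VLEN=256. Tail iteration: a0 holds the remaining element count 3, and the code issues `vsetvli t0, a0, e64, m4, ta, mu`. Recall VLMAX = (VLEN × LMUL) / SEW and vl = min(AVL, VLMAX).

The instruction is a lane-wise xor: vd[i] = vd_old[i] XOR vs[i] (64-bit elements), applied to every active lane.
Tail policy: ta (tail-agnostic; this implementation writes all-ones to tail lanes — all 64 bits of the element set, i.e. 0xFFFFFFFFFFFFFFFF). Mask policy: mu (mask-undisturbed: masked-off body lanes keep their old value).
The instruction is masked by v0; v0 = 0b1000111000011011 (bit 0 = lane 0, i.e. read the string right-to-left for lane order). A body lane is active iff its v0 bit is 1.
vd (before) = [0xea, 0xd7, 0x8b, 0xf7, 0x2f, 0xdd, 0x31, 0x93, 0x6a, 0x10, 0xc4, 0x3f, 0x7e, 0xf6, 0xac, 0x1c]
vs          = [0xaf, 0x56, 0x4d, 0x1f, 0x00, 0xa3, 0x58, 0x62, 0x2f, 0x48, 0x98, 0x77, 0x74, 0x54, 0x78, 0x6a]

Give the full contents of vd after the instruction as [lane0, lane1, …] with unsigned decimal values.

vd = [69, 129, 139, 18446744073709551615, 18446744073709551615, 18446744073709551615, 18446744073709551615, 18446744073709551615, 18446744073709551615, 18446744073709551615, 18446744073709551615, 18446744073709551615, 18446744073709551615, 18446744073709551615, 18446744073709551615, 18446744073709551615]

VLMAX = VLEN×LMUL/SEW = 256×4/64 = 16
vl ← min(3, 16) = 3
  i=0: xor(0xea,0xaf) → 69
  i=1: xor(0xd7,0x56) → 129
  i=2: mask-off/keep → 139
  i=3: tail/ones → 18446744073709551615
  i=4: tail/ones → 18446744073709551615
  i=5: tail/ones → 18446744073709551615
  i=6: tail/ones → 18446744073709551615
  i=7: tail/ones → 18446744073709551615
  i=8: tail/ones → 18446744073709551615
  i=9: tail/ones → 18446744073709551615
  i=10: tail/ones → 18446744073709551615
  i=11: tail/ones → 18446744073709551615
  i=12: tail/ones → 18446744073709551615
  i=13: tail/ones → 18446744073709551615
  i=14: tail/ones → 18446744073709551615
  i=15: tail/ones → 18446744073709551615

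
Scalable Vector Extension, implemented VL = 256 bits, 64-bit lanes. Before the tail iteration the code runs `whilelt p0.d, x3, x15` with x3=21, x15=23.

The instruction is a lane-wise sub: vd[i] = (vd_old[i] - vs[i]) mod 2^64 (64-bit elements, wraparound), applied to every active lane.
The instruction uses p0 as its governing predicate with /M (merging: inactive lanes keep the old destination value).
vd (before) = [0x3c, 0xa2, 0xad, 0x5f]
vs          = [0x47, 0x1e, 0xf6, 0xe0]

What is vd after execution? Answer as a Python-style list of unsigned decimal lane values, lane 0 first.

vd = [18446744073709551605, 132, 173, 95]

256-bit reg / 64-bit elem → 4 lanes
active while 21+j < 23, i.e. j ∈ [0,2) capped at 4 ⇒ 2
[0] sub(0x3c,0x47) = 0xfffffffffffffff5
[1] sub(0xa2,0x1e) = 0x84
[2] tail/keep = 0xad
[3] tail/keep = 0x5f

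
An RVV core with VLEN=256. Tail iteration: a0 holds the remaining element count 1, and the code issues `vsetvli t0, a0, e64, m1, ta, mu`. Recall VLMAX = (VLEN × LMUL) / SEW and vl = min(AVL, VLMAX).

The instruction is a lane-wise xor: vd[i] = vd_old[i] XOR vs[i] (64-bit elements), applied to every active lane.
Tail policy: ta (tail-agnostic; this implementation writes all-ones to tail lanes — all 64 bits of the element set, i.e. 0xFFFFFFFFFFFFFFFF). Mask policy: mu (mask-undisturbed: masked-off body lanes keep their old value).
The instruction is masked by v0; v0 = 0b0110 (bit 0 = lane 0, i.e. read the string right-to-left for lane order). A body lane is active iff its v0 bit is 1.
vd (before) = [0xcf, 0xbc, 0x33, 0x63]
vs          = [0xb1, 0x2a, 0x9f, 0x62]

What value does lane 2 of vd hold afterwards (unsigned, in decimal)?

VLMAX = (256 × 1) / 64 = 4 lanes
vl ← min(1, 4) = 1
[0] mask-off/keep = 0xcf
[1] tail/ones = 0xffffffffffffffff
[2] tail/ones = 0xffffffffffffffff
[3] tail/ones = 0xffffffffffffffff

vd[2] = 18446744073709551615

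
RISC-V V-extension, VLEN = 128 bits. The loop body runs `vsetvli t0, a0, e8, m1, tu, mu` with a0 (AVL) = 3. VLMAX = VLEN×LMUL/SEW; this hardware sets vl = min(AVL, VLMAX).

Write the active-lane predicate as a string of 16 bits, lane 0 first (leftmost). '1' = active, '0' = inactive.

lanes per group: 128·1/8 = 16
AVL=3 ≤ VLMAX=16, so vl = 3
bits (lane 0 leftmost): 1110000000000000

predicate = 1110000000000000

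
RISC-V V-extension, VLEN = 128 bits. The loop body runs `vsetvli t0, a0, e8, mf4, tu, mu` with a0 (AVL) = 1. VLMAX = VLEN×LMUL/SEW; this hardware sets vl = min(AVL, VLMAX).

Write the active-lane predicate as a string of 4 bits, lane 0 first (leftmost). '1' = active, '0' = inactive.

predicate = 1000

VLMAX = VLEN×LMUL/SEW = 128×1/4/8 = 4
vl ← min(1, 4) = 1
bits (lane 0 leftmost): 1000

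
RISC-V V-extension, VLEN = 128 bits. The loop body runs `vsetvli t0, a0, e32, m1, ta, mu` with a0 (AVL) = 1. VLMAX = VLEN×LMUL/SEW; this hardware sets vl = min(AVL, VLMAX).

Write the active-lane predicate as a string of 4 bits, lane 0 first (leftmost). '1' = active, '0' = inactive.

lanes per group: 128·1/32 = 4
AVL=1 ≤ VLMAX=4, so vl = 1
bits (lane 0 leftmost): 1000

predicate = 1000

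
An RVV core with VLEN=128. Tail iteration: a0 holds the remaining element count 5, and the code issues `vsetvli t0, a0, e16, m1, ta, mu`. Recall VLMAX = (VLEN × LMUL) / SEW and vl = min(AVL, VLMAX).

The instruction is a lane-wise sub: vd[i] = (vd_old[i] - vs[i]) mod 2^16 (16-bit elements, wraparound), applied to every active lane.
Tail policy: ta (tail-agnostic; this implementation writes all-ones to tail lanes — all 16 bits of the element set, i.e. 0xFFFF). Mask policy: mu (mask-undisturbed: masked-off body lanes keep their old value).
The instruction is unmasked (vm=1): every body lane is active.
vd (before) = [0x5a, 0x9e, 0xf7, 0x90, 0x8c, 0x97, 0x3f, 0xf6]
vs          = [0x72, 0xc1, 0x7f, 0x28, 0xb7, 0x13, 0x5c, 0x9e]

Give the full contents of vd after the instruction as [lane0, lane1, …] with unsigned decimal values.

vd = [65512, 65501, 120, 104, 65493, 65535, 65535, 65535]

VLMAX = VLEN×LMUL/SEW = 128×1/16 = 8
AVL=5 ≤ VLMAX=8, so vl = 5
  i=0: sub(0x5a,0x72) → 65512
  i=1: sub(0x9e,0xc1) → 65501
  i=2: sub(0xf7,0x7f) → 120
  i=3: sub(0x90,0x28) → 104
  i=4: sub(0x8c,0xb7) → 65493
  i=5: tail/ones → 65535
  i=6: tail/ones → 65535
  i=7: tail/ones → 65535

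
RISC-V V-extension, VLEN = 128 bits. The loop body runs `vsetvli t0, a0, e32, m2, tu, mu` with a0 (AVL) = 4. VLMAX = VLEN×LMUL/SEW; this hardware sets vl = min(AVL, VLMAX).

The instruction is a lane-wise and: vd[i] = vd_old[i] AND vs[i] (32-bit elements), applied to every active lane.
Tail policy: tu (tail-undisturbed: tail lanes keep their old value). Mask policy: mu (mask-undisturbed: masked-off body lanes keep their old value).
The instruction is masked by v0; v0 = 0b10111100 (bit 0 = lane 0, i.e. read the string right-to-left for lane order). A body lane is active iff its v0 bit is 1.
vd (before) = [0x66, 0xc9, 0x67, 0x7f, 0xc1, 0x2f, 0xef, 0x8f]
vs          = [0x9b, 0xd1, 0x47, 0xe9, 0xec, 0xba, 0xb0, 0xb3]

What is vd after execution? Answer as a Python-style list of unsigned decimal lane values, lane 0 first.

VLMAX = (128 × 2) / 32 = 8 lanes
vl = min(AVL, VLMAX) = min(4, 8) = 4
[0] mask-off/keep = 0x66
[1] mask-off/keep = 0xc9
[2] and(0x67,0x47) = 0x47
[3] and(0x7f,0xe9) = 0x69
[4] tail/keep = 0xc1
[5] tail/keep = 0x2f
[6] tail/keep = 0xef
[7] tail/keep = 0x8f

vd = [102, 201, 71, 105, 193, 47, 239, 143]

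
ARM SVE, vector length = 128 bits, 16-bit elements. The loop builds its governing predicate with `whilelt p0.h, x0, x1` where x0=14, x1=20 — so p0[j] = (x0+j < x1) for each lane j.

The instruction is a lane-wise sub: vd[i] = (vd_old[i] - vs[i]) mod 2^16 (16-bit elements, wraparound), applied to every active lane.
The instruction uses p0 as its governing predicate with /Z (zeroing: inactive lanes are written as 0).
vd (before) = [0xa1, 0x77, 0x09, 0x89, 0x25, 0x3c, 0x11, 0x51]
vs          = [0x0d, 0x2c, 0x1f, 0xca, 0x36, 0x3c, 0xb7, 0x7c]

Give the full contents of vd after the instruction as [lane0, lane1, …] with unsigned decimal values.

vd = [148, 75, 65514, 65471, 65519, 0, 0, 0]

lane count: 128 div 16 = 8
whilelt: lane j active iff 14+j < 20 → j < 6 → 6 active
[0] sub(0xa1,0x0d) = 0x94
[1] sub(0x77,0x2c) = 0x4b
[2] sub(0x09,0x1f) = 0xffea
[3] sub(0x89,0xca) = 0xffbf
[4] sub(0x25,0x36) = 0xffef
[5] sub(0x3c,0x3c) = 0x00
[6] tail/zero = 0x00
[7] tail/zero = 0x00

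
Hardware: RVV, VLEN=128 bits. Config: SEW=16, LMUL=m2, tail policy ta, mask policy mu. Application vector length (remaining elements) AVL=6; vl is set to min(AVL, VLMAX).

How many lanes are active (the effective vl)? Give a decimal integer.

vl = 6

lanes per group: 128·2/16 = 16
AVL=6 ≤ VLMAX=16, so vl = 6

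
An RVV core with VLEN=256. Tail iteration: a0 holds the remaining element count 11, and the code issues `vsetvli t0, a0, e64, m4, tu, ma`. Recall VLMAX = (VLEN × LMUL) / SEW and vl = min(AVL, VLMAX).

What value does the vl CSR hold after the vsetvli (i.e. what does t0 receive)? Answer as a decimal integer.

vl = 11

lanes per group: 256·4/64 = 16
AVL=11 ≤ VLMAX=16, so vl = 11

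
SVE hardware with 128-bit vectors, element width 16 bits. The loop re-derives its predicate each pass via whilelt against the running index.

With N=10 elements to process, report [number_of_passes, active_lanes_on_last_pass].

register lanes = 128/16 = 8
10 elements at 8/iter → 2 passes, remainder 2 on the last

[iterations, last_vl] = [2, 2]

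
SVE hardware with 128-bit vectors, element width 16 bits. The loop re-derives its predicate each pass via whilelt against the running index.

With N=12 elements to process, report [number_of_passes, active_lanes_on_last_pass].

register lanes = 128/16 = 8
N=12: ⌈12/8⌉ = 2 iters; last vl = 12 − 1×8 = 4

[iterations, last_vl] = [2, 4]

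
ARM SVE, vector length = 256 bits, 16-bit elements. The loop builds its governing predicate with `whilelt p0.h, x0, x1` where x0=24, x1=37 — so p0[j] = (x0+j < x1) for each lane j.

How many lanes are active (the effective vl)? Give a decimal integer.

256-bit reg / 16-bit elem → 16 lanes
p0[j] = (24+j < 37); true for j=0..12 → 13 lanes set

vl = 13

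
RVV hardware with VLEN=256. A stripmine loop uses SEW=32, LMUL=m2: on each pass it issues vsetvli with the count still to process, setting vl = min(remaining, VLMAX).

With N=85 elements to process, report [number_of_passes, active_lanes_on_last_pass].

[iterations, last_vl] = [6, 5]

VLMAX = VLEN×LMUL/SEW = 256×2/32 = 16
iterations = ceil(85/16) = 6; final-pass vl = 5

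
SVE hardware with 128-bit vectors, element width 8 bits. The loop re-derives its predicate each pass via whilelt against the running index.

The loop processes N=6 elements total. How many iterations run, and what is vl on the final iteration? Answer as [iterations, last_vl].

[iterations, last_vl] = [1, 6]

register lanes = 128/8 = 16
iterations = ceil(6/16) = 1; final-pass vl = 6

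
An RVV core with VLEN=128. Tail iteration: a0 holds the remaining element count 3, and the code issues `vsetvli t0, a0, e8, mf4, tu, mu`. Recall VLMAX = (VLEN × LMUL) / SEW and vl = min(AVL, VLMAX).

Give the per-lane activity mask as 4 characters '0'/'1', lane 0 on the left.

VLMAX = (128 × 1/4) / 8 = 4 lanes
vl = min(AVL, VLMAX) = min(3, 4) = 3
bits (lane 0 leftmost): 1110

predicate = 1110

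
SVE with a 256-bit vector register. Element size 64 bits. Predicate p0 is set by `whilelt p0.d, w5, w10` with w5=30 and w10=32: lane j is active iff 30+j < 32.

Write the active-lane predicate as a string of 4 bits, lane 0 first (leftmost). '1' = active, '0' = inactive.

predicate = 1100

register lanes = 256/64 = 4
p0[j] = (30+j < 32); true for j=0..1 → 2 lanes set
bits (lane 0 leftmost): 1100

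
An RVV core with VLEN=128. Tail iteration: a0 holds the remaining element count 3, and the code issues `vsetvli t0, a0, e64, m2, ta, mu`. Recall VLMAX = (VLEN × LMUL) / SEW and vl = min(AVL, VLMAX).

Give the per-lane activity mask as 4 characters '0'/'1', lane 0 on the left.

lanes per group: 128·2/64 = 4
AVL=3 ≤ VLMAX=4, so vl = 3
bits (lane 0 leftmost): 1110

predicate = 1110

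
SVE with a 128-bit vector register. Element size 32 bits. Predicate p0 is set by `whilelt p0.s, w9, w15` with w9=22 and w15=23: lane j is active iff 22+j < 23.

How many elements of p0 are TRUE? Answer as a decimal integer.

vl = 1

register lanes = 128/32 = 4
active while 22+j < 23, i.e. j ∈ [0,1) capped at 4 ⇒ 1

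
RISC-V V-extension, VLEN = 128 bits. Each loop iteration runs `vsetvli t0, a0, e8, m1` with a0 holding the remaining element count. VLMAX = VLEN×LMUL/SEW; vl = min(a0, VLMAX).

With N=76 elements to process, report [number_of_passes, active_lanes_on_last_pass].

[iterations, last_vl] = [5, 12]

VLMAX = (128 × 1) / 8 = 16 lanes
iterations = ceil(76/16) = 5; final-pass vl = 12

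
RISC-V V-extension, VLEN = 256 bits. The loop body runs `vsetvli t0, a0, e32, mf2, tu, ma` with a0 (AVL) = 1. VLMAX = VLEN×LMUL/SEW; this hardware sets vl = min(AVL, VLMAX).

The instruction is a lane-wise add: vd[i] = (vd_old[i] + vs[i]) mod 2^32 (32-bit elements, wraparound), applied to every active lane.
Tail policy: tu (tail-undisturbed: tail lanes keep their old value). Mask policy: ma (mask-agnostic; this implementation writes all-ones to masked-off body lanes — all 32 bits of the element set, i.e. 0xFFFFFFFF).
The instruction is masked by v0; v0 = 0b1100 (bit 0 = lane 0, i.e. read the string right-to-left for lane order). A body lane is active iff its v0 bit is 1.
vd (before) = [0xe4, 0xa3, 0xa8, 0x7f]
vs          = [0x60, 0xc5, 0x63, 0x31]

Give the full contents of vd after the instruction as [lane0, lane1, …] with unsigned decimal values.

VLMAX = VLEN×LMUL/SEW = 256×1/2/32 = 4
vl ← min(1, 4) = 1
  i=0: mask-off/ones → 4294967295
  i=1: tail/keep → 163
  i=2: tail/keep → 168
  i=3: tail/keep → 127

vd = [4294967295, 163, 168, 127]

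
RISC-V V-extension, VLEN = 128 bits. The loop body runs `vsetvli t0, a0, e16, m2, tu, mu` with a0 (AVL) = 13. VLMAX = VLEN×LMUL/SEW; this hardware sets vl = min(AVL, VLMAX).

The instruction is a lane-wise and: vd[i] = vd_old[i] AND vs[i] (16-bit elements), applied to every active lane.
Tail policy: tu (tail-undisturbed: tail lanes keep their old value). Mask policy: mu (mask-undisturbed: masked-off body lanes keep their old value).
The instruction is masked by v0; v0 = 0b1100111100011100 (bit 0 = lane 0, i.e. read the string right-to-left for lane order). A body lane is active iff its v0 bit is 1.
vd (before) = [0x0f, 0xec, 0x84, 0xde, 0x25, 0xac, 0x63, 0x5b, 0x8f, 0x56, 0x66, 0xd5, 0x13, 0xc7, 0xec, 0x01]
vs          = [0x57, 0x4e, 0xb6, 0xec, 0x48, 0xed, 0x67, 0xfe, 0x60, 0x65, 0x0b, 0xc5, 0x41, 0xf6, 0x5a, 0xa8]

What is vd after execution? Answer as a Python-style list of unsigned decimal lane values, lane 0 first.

vd = [15, 236, 132, 204, 0, 172, 99, 91, 0, 68, 2, 197, 19, 199, 236, 1]

lanes per group: 128·2/16 = 16
vl ← min(13, 16) = 13
[0] mask-off/keep = 0x0f
[1] mask-off/keep = 0xec
[2] and(0x84,0xb6) = 0x84
[3] and(0xde,0xec) = 0xcc
[4] and(0x25,0x48) = 0x00
[5] mask-off/keep = 0xac
[6] mask-off/keep = 0x63
[7] mask-off/keep = 0x5b
[8] and(0x8f,0x60) = 0x00
[9] and(0x56,0x65) = 0x44
[10] and(0x66,0x0b) = 0x02
[11] and(0xd5,0xc5) = 0xc5
[12] mask-off/keep = 0x13
[13] tail/keep = 0xc7
[14] tail/keep = 0xec
[15] tail/keep = 0x01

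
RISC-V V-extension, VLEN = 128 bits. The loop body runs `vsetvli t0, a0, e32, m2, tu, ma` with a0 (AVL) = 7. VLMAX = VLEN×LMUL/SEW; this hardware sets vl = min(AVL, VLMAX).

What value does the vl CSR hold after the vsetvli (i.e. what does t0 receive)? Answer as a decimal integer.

VLMAX = VLEN×LMUL/SEW = 128×2/32 = 8
vl = min(AVL, VLMAX) = min(7, 8) = 7

vl = 7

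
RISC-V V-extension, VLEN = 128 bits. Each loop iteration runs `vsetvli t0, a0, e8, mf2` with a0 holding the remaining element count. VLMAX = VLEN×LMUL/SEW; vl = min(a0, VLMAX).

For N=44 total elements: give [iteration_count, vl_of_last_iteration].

[iterations, last_vl] = [6, 4]

VLMAX = VLEN×LMUL/SEW = 128×1/2/8 = 8
44 elements at 8/iter → 6 passes, remainder 4 on the last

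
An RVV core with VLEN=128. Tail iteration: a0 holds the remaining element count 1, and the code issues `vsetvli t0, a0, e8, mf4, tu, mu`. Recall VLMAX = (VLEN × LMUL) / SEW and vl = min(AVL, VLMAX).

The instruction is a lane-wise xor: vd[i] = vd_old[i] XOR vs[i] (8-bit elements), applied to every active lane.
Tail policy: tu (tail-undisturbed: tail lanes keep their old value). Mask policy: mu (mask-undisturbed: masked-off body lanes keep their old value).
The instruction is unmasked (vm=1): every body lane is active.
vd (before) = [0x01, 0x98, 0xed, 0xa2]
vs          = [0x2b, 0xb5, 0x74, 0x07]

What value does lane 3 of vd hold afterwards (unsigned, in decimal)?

vd[3] = 162

VLMAX = (128 × 1/4) / 8 = 4 lanes
AVL=1 ≤ VLMAX=4, so vl = 1
vd[0] xor(0x01,0x2b) -> 0x2a
vd[1] tail/keep -> 0x98
vd[2] tail/keep -> 0xed
vd[3] tail/keep -> 0xa2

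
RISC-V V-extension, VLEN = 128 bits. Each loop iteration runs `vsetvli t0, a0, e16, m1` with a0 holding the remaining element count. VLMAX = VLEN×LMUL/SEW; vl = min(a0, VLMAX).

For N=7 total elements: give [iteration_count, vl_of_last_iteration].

[iterations, last_vl] = [1, 7]

VLMAX = (128 × 1) / 16 = 8 lanes
7 elements at 8/iter → 1 passes, remainder 7 on the last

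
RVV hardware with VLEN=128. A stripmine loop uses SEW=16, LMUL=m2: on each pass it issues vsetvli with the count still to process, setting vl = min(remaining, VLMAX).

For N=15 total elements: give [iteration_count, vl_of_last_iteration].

[iterations, last_vl] = [1, 15]

VLMAX = (128 × 2) / 16 = 16 lanes
iterations = ceil(15/16) = 1; final-pass vl = 15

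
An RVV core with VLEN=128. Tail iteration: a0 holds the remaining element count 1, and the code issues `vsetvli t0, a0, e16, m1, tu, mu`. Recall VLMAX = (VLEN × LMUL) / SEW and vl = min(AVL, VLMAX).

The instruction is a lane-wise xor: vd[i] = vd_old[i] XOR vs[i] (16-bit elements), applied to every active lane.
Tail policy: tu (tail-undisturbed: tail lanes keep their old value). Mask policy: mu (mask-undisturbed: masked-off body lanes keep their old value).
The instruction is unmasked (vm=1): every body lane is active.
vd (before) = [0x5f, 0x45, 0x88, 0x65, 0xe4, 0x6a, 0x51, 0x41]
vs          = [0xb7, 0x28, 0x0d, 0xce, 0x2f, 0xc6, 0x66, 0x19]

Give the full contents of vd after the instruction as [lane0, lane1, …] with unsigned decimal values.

lanes per group: 128·1/16 = 8
AVL=1 ≤ VLMAX=8, so vl = 1
[0] xor(0x5f,0xb7) = 0xe8
[1] tail/keep = 0x45
[2] tail/keep = 0x88
[3] tail/keep = 0x65
[4] tail/keep = 0xe4
[5] tail/keep = 0x6a
[6] tail/keep = 0x51
[7] tail/keep = 0x41

vd = [232, 69, 136, 101, 228, 106, 81, 65]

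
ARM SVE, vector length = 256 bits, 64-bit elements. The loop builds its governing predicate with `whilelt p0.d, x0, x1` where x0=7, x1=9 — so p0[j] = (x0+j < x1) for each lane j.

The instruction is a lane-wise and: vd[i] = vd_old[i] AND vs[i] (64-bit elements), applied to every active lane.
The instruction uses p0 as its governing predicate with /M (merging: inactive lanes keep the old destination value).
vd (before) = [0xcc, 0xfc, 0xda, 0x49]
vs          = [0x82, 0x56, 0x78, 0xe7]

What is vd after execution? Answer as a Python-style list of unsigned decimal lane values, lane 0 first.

vd = [128, 84, 218, 73]

register lanes = 256/64 = 4
p0[j] = (7+j < 9); true for j=0..1 → 2 lanes set
vd[0] and(0xcc,0x82) -> 0x80
vd[1] and(0xfc,0x56) -> 0x54
vd[2] tail/keep -> 0xda
vd[3] tail/keep -> 0x49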